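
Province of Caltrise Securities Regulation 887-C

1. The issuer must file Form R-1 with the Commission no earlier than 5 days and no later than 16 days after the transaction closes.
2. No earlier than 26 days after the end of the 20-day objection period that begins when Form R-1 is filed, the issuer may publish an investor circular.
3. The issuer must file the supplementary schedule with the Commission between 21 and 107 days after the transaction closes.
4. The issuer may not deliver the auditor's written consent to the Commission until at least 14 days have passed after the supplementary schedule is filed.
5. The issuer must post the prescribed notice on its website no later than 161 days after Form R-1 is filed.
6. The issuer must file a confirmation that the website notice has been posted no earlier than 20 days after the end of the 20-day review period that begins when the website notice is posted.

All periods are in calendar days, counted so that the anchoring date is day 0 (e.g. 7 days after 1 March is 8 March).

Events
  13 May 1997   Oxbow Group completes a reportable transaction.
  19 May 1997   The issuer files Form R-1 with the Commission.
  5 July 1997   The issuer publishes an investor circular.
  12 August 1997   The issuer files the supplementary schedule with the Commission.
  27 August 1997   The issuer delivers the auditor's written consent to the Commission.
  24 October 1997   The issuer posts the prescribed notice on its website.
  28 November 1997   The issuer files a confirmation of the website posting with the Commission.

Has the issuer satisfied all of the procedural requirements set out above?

No

(1) the permitted window runs from 13 May 1997 + 5 = 18 May 1997 to 13 May 1997 + 16 = 29 May 1997; done 19 May 1997, which is between those dates.
(2) permitted from 8 June 1997 + 26 days = 4 July 1997 onward; 5 July 1997 is on or after that date.
(3) the permitted window runs from 13 May 1997 + 21 = 3 June 1997 to 13 May 1997 + 107 = 28 August 1997; done 12 August 1997, which is between those dates.
(4) permitted from 12 August 1997 + 14 days = 26 August 1997 onward; done 27 August 1997 — permitted.
(5) due by 19 May 1997 + 161 days = 27 October 1997; done 24 October 1997 — timely.
(6) permitted from 13 November 1997 + 20 days = 3 December 1997 onward; 28 November 1997 is 5 days before the earliest permitted date.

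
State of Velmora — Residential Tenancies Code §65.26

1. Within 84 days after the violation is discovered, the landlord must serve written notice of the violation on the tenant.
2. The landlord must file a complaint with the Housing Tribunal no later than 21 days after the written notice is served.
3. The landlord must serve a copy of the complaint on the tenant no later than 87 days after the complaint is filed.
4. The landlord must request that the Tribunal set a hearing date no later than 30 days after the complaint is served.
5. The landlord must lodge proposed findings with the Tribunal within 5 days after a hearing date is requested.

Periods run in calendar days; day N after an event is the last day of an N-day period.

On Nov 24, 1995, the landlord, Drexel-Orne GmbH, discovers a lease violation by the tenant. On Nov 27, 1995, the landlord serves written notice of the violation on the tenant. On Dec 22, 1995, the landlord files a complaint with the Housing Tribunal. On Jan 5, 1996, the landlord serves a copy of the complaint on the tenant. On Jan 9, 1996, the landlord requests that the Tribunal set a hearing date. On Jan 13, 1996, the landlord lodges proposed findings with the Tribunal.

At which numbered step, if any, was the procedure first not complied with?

(1) due by Nov 24, 1995 + 84 days = Feb 16, 1996; completed Nov 27, 1995, before the deadline.
(2) due by Nov 27, 1995 + 21 days = Dec 18, 1995; done Dec 22, 1995 — 4 days late.

Step 2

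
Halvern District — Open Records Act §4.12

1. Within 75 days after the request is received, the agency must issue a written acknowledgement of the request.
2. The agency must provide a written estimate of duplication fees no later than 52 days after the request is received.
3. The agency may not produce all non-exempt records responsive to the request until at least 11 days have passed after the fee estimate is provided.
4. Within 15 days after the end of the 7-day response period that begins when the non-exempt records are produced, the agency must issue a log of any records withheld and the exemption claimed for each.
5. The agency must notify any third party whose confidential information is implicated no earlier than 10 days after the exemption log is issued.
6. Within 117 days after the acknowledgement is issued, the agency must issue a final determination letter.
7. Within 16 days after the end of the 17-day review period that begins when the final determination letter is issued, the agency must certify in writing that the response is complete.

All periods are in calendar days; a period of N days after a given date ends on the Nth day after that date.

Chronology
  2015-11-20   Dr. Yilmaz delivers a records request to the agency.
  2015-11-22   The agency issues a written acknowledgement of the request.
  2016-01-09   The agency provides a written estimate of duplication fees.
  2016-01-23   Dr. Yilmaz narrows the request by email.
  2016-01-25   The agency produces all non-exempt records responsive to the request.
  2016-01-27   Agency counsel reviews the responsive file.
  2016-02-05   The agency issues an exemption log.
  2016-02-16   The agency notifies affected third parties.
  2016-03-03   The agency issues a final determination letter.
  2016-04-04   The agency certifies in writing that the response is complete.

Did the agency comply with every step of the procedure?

Yes

Step 1: 75 days after 2015-11-20 (when the request is received) is 2016-02-03; 2015-11-22 is within that limit.
Step 2: 52 days after 2015-11-20 (when the request is received) is 2016-01-11; done 2016-01-09 — timely.
Step 3: the earliest permitted date is 11 days after 2016-01-09 (when the fee estimate is provided), i.e. 2016-01-20; 2016-01-25 is on or after that date.
Step 4: 15 days after 2016-02-01 (end of the 7-day response period, which began when the non-exempt records are produced on 2016-01-25) is 2016-02-16; 2016-02-05 is within that limit.
Step 5: the earliest permitted date is 10 days after 2016-02-05 (when the exemption log is issued), i.e. 2016-02-15; done 2016-02-16 — permitted.
Step 6: 117 days after 2015-11-22 (when the acknowledgement is issued) is 2016-03-18; completed 2016-03-03, before the deadline.
Step 7: 16 days after 2016-03-20 (end of the 17-day review period, which began when the final determination letter is issued on 2016-03-03) is 2016-04-05; 2016-04-04 is within that limit.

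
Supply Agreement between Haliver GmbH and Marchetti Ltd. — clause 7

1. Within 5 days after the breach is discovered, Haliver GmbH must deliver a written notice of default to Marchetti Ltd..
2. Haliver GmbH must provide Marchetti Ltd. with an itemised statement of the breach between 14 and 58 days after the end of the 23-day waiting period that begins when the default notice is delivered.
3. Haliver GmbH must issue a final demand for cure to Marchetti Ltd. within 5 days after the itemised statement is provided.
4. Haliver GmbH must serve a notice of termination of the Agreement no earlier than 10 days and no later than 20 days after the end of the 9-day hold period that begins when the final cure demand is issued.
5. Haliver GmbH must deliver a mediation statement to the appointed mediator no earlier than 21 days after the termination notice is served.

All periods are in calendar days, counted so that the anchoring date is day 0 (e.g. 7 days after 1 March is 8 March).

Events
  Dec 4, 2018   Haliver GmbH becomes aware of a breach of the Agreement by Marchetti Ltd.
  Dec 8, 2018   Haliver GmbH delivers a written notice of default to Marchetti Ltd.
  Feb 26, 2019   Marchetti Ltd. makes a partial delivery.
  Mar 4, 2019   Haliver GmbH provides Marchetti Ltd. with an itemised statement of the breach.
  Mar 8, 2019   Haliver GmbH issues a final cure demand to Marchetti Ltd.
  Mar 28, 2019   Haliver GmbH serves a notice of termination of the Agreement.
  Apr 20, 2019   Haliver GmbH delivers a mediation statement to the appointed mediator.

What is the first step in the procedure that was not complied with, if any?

Step 2

(1) due by Dec 4, 2018 + 5 days = Dec 9, 2018; done Dec 8, 2018 — timely.
(2) the permitted window runs from Dec 31, 2018 + 14 = Jan 14, 2019 to Dec 31, 2018 + 58 = Feb 27, 2019; done Mar 4, 2019 — 5 days after the window closed.
Later steps need not be reached.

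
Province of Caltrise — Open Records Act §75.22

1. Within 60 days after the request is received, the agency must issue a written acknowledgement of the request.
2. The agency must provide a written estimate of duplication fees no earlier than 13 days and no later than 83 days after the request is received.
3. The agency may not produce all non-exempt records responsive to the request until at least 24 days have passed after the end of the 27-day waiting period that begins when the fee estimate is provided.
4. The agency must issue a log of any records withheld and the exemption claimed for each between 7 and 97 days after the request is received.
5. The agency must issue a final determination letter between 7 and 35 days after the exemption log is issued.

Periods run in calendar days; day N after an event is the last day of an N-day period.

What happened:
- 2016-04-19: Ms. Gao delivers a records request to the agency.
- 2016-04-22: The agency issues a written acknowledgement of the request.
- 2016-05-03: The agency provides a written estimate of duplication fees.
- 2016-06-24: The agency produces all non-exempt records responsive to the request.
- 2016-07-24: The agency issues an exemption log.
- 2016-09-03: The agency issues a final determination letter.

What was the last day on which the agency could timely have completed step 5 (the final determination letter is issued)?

Step 5 runs from 2016-07-24, when the exemption log is issued. The window is 7–35 days after 2016-07-24; it closes on 2016-08-28.

2016-08-28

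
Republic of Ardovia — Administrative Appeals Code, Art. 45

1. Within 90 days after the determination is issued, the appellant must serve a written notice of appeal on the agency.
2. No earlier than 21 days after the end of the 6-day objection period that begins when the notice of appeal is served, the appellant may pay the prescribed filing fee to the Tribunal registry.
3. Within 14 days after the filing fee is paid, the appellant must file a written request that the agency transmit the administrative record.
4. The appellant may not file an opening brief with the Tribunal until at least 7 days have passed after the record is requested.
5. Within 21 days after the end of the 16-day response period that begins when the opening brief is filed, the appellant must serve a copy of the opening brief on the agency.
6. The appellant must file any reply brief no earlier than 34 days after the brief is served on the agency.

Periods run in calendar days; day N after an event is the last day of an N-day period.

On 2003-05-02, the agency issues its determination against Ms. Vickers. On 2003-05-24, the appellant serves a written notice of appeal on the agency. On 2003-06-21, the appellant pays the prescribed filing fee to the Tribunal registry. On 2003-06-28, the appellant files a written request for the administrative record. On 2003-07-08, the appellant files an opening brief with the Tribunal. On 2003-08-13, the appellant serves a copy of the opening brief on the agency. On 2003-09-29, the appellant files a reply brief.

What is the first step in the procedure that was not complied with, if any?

None — every step was satisfied

Step 1 — counting 90 days from 2003-05-02 (when the determination is issued) gives a deadline of 2003-07-31; completed 2003-05-24, before the deadline.
Step 2 — must wait 21 days from 2003-05-30 (end of the 6-day objection period, which began when the notice of appeal is served on 2003-05-24), so not before 2003-06-20; done 2003-06-21, after the minimum wait.
Step 3 — counting 14 days from 2003-06-21 (when the filing fee is paid) gives a deadline of 2003-07-05; completed 2003-06-28, before the deadline.
Step 4 — must wait 7 days from 2003-06-28 (when the record is requested), so not before 2003-07-05; done 2003-07-08 — permitted.
Step 5 — counting 21 days from 2003-07-24 (end of the 16-day response period, which began when the opening brief is filed on 2003-07-08) gives a deadline of 2003-08-14; done 2003-08-13 — timely.
Step 6 — must wait 34 days from 2003-08-13 (when the brief is served on the agency), so not before 2003-09-16; 2003-09-29 is on or after that date.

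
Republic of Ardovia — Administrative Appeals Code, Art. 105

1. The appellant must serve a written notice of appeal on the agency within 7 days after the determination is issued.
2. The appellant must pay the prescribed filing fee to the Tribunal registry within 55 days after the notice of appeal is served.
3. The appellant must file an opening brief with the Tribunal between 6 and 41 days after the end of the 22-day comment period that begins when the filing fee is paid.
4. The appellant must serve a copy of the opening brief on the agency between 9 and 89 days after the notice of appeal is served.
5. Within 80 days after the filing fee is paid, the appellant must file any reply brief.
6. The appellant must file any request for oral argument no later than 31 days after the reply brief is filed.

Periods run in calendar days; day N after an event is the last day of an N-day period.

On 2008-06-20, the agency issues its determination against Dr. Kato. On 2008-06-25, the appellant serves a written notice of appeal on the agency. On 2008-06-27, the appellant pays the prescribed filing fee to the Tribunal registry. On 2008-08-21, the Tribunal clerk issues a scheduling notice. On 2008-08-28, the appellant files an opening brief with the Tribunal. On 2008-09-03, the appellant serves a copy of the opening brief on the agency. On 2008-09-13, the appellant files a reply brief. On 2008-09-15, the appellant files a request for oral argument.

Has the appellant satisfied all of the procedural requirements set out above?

Yes

Step 1 — counting 7 days from 2008-06-20 (when the determination is issued) gives a deadline of 2008-06-27; completed 2008-06-25, before the deadline.
Step 2 — counting 55 days from 2008-06-25 (when the notice of appeal is served) gives a deadline of 2008-08-19; done 2008-06-27 — timely.
Step 3 — 6 and 41 days from 2008-07-19 (end of the 22-day comment period, which began when the filing fee is paid on 2008-06-27) are 2008-07-25 and 2008-08-29 respectively; done 2008-08-28, which is between those dates.
Step 4 — 9 and 89 days from 2008-06-25 (when the notice of appeal is served) are 2008-07-04 and 2008-09-22 respectively; done 2008-09-03, which is between those dates.
Step 5 — counting 80 days from 2008-06-27 (when the filing fee is paid) gives a deadline of 2008-09-15; done 2008-09-13 — timely.
Step 6 — counting 31 days from 2008-09-13 (when the reply brief is filed) gives a deadline of 2008-10-14; 2008-09-15 is within that limit.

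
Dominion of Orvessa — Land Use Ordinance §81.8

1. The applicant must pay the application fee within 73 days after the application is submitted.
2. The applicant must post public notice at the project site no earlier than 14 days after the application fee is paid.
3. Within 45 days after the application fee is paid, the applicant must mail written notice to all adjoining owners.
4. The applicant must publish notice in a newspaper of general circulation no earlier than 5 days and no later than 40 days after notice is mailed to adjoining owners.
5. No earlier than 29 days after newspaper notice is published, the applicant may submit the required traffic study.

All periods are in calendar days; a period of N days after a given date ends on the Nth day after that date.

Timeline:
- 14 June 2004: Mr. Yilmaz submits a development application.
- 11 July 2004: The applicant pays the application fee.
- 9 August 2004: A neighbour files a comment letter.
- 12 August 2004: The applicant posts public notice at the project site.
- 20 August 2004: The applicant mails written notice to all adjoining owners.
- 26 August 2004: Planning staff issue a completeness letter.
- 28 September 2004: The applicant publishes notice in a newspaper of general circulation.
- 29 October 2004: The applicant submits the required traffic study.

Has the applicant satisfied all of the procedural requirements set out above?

(1) due by 14 June 2004 + 73 days = 26 August 2004; completed 11 July 2004, before the deadline.
(2) permitted from 11 July 2004 + 14 days = 25 July 2004 onward; done 12 August 2004 — permitted.
(3) due by 11 July 2004 + 45 days = 25 August 2004; 20 August 2004 is within that limit.
(4) the permitted window runs from 20 August 2004 + 5 = 25 August 2004 to 20 August 2004 + 40 = 29 September 2004; 28 September 2004 falls inside that range.
(5) permitted from 28 September 2004 + 29 days = 27 October 2004 onward; done 29 October 2004, after the minimum wait.

Yes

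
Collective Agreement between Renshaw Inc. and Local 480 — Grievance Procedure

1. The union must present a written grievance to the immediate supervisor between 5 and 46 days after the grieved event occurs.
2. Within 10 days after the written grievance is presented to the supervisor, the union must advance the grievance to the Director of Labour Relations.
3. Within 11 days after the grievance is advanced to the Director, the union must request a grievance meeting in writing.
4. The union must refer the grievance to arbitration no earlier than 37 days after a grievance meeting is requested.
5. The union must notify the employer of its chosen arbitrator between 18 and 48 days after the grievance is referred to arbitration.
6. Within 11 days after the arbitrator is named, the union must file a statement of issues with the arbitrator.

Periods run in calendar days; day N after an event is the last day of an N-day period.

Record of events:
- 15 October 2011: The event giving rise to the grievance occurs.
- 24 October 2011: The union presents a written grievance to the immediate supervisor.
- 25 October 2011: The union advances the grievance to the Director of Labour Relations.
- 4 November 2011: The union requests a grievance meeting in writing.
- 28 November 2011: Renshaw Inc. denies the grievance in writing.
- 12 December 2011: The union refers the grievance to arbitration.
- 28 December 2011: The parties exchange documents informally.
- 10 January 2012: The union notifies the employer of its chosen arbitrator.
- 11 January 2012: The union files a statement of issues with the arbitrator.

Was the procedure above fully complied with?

Yes

Step 1 — 5 and 46 days from 15 October 2011 (when the grieved event occurs) are 20 October 2011 and 30 November 2011 respectively; done 24 October 2011, which is between those dates.
Step 2 — counting 10 days from 24 October 2011 (when the written grievance is presented to the supervisor) gives a deadline of 3 November 2011; completed 25 October 2011, before the deadline.
Step 3 — counting 11 days from 25 October 2011 (when the grievance is advanced to the Director) gives a deadline of 5 November 2011; 4 November 2011 is within that limit.
Step 4 — must wait 37 days from 4 November 2011 (when a grievance meeting is requested), so not before 11 December 2011; done 12 December 2011, after the minimum wait.
Step 5 — 18 and 48 days from 12 December 2011 (when the grievance is referred to arbitration) are 30 December 2011 and 29 January 2012 respectively; done 10 January 2012, which is between those dates.
Step 6 — counting 11 days from 10 January 2012 (when the arbitrator is named) gives a deadline of 21 January 2012; done 11 January 2012 — timely.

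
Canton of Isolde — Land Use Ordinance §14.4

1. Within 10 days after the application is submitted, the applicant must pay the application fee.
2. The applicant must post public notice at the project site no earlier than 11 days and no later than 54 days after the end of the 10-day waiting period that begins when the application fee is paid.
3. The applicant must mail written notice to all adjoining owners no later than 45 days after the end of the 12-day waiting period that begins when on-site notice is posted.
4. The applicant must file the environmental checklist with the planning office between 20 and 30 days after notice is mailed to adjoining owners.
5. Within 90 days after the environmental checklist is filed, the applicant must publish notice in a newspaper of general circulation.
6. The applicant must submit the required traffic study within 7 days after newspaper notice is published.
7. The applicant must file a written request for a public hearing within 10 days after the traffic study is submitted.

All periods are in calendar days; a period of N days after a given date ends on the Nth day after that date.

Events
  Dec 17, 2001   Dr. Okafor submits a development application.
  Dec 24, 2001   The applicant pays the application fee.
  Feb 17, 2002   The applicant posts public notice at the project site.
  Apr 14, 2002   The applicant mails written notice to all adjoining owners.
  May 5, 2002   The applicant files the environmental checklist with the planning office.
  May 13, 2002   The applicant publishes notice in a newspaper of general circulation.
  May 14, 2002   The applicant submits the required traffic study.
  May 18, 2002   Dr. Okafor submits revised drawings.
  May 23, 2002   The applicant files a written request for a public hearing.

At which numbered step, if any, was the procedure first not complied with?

None — every step was satisfied

(1) due by Dec 17, 2001 + 10 days = Dec 27, 2001; Dec 24, 2001 is within that limit.
(2) the permitted window runs from Jan 3, 2002 + 11 = Jan 14, 2002 to Jan 3, 2002 + 54 = Feb 26, 2002; Feb 17, 2002 falls inside that range.
(3) due by Mar 1, 2002 + 45 days = Apr 15, 2002; done Apr 14, 2002 — timely.
(4) the permitted window runs from Apr 14, 2002 + 20 = May 4, 2002 to Apr 14, 2002 + 30 = May 14, 2002; May 5, 2002 falls inside that range.
(5) due by May 5, 2002 + 90 days = Aug 3, 2002; May 13, 2002 is within that limit.
(6) due by May 13, 2002 + 7 days = May 20, 2002; done May 14, 2002 — timely.
(7) due by May 14, 2002 + 10 days = May 24, 2002; completed May 23, 2002, before the deadline.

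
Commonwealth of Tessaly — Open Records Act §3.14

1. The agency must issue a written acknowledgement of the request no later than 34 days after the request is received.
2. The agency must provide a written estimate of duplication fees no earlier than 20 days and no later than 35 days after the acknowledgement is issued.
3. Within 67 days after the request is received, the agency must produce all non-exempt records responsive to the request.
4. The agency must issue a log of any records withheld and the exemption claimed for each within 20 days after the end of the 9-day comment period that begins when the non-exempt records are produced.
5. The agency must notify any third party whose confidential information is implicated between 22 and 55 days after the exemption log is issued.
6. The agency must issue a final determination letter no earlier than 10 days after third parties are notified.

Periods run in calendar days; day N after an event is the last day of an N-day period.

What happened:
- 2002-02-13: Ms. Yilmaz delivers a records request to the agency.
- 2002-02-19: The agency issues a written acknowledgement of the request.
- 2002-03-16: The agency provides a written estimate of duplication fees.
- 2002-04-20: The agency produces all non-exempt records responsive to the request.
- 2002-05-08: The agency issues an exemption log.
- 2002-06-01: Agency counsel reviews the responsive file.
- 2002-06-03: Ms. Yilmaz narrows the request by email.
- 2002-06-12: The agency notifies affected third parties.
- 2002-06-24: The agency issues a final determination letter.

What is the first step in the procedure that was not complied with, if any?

None — every step was satisfied

Step 1 — counting 34 days from 2002-02-13 (when the request is received) gives a deadline of 2002-03-19; 2002-02-19 is within that limit.
Step 2 — 20 and 35 days from 2002-02-19 (when the acknowledgement is issued) are 2002-03-11 and 2002-03-26 respectively; done 2002-03-16, which is between those dates.
Step 3 — counting 67 days from 2002-02-13 (when the request is received) gives a deadline of 2002-04-21; 2002-04-20 is within that limit.
Step 4 — counting 20 days from 2002-04-29 (end of the 9-day comment period, which began when the non-exempt records are produced on 2002-04-20) gives a deadline of 2002-05-19; done 2002-05-08 — timely.
Step 5 — 22 and 55 days from 2002-05-08 (when the exemption log is issued) are 2002-05-30 and 2002-07-02 respectively; 2002-06-12 falls inside that range.
Step 6 — must wait 10 days from 2002-06-12 (when third parties are notified), so not before 2002-06-22; done 2002-06-24 — permitted.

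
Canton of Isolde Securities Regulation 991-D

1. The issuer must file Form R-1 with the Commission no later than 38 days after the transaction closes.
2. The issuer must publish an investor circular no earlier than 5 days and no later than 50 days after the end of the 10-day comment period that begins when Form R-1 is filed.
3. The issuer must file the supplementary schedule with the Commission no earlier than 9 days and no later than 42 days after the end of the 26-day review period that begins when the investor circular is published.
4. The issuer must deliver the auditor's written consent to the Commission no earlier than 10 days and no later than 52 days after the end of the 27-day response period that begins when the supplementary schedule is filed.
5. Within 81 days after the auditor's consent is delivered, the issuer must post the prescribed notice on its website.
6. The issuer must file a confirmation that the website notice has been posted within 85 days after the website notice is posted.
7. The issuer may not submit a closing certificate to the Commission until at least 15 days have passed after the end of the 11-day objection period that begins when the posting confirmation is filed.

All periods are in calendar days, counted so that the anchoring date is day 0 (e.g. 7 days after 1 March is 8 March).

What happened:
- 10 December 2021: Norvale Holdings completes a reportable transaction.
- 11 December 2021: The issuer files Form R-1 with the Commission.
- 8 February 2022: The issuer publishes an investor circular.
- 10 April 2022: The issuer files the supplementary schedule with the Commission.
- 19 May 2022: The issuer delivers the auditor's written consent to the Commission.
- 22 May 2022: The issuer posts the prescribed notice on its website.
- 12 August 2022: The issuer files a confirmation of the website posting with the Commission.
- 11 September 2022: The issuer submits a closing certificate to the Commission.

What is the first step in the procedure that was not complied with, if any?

None — every step was satisfied

Step 1: 38 days after 10 December 2021 (when the transaction closes) is 17 January 2022; done 11 December 2021 — timely.
Step 2: the window is 5–50 days after 21 December 2021 (end of the 10-day comment period, which began when Form R-1 is filed on 11 December 2021), so 26 December 2021 through 9 February 2022; 8 February 2022 falls inside that range.
Step 3: the window is 9–42 days after 6 March 2022 (end of the 26-day review period, which began when the investor circular is published on 8 February 2022), so 15 March 2022 through 17 April 2022; done 10 April 2022, which is between those dates.
Step 4: the window is 10–52 days after 7 May 2022 (end of the 27-day response period, which began when the supplementary schedule is filed on 10 April 2022), so 17 May 2022 through 28 June 2022; done 19 May 2022, which is between those dates.
Step 5: 81 days after 19 May 2022 (when the auditor's consent is delivered) is 8 August 2022; completed 22 May 2022, before the deadline.
Step 6: 85 days after 22 May 2022 (when the website notice is posted) is 15 August 2022; 12 August 2022 is within that limit.
Step 7: the earliest permitted date is 15 days after 23 August 2022 (end of the 11-day objection period, which began when the posting confirmation is filed on 12 August 2022), i.e. 7 September 2022; 11 September 2022 is on or after that date.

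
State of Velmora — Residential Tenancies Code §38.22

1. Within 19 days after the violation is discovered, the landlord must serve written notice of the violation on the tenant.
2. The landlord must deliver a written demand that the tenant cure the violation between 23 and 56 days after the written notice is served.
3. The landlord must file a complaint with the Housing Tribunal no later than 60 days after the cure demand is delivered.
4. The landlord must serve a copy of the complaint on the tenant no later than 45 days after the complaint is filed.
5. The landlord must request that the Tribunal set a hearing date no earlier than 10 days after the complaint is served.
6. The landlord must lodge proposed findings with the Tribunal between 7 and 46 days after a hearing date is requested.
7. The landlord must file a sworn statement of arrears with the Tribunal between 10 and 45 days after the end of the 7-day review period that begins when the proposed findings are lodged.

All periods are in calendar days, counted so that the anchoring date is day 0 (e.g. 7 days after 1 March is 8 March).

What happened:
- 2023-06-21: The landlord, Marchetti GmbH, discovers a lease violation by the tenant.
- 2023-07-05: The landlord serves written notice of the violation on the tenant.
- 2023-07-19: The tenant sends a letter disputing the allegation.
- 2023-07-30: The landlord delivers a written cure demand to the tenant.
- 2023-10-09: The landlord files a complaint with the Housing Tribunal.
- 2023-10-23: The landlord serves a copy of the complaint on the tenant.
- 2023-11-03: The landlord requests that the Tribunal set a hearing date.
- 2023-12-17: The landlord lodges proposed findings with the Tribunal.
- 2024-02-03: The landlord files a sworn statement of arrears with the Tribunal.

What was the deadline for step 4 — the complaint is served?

Step 4 runs from 2023-10-09, when the complaint is filed. 45 days after 2023-10-09 is 2023-11-23.

2023-11-23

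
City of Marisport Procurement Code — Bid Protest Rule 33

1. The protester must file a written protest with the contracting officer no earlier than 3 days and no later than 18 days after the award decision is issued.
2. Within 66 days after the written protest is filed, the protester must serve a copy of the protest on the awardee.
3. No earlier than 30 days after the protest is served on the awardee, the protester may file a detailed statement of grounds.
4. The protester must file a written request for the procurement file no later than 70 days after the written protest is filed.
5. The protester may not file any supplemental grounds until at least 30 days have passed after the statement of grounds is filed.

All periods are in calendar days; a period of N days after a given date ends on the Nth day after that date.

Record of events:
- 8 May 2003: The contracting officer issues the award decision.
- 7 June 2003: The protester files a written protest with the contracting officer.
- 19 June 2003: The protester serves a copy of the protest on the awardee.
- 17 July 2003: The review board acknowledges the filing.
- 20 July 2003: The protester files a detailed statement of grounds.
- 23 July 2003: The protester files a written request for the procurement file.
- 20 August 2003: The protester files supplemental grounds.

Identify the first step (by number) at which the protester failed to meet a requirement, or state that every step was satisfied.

(1) the permitted window runs from 8 May 2003 + 3 = 11 May 2003 to 8 May 2003 + 18 = 26 May 2003; 7 June 2003 is 12 days past the end of the window.
No need to go further; step 1 was not satisfied.

Step 1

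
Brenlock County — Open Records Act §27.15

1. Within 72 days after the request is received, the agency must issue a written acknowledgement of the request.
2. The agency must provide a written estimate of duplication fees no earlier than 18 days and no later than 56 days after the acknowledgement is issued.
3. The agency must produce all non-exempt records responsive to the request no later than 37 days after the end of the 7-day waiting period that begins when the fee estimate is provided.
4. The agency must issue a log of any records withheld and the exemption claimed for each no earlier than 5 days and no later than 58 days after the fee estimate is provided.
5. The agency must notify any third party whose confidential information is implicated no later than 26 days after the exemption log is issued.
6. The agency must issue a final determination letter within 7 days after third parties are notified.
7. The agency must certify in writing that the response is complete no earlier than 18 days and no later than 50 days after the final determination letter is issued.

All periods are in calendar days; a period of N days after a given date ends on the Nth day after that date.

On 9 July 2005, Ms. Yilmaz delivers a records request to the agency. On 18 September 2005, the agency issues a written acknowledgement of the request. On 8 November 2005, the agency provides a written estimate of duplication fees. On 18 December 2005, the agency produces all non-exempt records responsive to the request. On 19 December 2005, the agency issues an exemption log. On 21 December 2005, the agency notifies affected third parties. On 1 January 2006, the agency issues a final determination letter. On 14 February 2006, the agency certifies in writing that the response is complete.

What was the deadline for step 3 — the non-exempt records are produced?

22 December 2005

The fee estimate is provided on 8 November 2005; the 7-day waiting period therefore ends 15 November 2005, and step 3 runs from that date. 37 days after 15 November 2005 is 22 December 2005.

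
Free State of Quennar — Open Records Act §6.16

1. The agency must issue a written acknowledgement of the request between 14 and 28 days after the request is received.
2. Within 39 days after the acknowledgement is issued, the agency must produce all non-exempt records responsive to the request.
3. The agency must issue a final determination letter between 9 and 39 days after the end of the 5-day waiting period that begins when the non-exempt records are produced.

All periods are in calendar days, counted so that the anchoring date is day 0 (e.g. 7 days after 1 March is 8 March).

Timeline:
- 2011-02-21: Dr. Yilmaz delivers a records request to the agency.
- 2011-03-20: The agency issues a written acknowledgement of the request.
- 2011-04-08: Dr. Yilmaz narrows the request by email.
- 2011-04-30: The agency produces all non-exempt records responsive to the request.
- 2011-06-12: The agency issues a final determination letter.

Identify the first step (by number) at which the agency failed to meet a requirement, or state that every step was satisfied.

Step 2

(1) the permitted window runs from 2011-02-21 + 14 = 2011-03-07 to 2011-02-21 + 28 = 2011-03-21; done 2011-03-20 — within the window.
(2) due by 2011-03-20 + 39 days = 2011-04-28; done 2011-04-30 — 2 days late.
The procedure was therefore not followed at step 2.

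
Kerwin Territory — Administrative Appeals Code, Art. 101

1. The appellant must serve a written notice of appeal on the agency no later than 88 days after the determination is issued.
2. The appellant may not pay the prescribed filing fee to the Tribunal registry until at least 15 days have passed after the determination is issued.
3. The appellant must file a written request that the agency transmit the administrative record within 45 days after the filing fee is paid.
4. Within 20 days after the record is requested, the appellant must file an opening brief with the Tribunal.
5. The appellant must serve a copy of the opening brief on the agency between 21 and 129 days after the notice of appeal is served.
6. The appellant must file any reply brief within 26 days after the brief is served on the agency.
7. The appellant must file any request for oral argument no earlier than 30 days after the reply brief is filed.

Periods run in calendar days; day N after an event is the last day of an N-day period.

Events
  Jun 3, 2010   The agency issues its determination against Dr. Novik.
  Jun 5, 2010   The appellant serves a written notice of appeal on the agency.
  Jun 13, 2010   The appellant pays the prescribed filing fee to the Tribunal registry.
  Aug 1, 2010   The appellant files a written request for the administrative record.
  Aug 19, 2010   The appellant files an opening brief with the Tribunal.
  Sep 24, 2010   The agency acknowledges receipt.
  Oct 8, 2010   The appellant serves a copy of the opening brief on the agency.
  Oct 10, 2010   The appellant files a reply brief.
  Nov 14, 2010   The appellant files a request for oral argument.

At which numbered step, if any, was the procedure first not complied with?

Step 2

(1) due by Jun 3, 2010 + 88 days = Aug 30, 2010; done Jun 5, 2010 — timely.
(2) permitted from Jun 3, 2010 + 15 days = Jun 18, 2010 onward; Jun 13, 2010 is 5 days before the earliest permitted date.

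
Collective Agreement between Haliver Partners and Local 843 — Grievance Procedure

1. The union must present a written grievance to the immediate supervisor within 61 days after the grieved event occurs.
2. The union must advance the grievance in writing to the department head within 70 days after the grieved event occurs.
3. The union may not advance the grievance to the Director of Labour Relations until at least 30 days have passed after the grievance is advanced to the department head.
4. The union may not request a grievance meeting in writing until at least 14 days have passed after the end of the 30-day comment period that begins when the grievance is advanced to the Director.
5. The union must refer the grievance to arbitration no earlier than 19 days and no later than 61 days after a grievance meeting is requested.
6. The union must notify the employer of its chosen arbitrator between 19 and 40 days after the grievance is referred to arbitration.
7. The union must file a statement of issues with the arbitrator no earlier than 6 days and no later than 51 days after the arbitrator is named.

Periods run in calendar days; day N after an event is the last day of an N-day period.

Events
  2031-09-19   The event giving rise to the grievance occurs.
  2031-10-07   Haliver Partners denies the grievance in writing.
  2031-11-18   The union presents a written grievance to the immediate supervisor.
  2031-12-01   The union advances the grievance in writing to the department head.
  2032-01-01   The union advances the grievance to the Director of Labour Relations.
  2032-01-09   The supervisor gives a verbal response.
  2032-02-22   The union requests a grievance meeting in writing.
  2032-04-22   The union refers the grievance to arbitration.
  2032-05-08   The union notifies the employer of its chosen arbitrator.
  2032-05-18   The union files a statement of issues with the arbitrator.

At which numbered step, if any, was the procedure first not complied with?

Step 1 — counting 61 days from 2031-09-19 (when the grieved event occurs) gives a deadline of 2031-11-19; completed 2031-11-18, before the deadline.
Step 2 — counting 70 days from 2031-09-19 (when the grieved event occurs) gives a deadline of 2031-11-28; 2031-12-01 misses that deadline by 3 days.
The analysis stops there.

Step 2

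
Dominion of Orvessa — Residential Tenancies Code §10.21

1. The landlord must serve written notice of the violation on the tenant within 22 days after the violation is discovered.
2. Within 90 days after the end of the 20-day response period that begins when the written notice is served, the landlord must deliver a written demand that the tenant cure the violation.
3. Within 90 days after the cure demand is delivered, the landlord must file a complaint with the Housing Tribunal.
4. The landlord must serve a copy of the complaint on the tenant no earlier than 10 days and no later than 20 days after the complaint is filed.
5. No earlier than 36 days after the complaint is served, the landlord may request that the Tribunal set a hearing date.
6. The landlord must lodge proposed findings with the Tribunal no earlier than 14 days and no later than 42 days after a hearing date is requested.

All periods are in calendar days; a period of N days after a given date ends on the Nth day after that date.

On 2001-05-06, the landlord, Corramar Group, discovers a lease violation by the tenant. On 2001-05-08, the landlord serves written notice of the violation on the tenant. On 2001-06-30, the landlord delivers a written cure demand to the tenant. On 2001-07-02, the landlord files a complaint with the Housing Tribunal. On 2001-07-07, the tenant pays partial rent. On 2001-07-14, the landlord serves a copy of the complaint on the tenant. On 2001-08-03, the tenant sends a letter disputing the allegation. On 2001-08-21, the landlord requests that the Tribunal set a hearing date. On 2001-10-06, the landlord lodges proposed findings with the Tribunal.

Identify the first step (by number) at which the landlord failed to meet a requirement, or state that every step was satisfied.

(1) due by 2001-05-06 + 22 days = 2001-05-28; completed 2001-05-08, before the deadline.
(2) due by 2001-05-28 + 90 days = 2001-08-26; 2001-06-30 is within that limit.
(3) due by 2001-06-30 + 90 days = 2001-09-28; done 2001-07-02 — timely.
(4) the permitted window runs from 2001-07-02 + 10 = 2001-07-12 to 2001-07-02 + 20 = 2001-07-22; done 2001-07-14 — within the window.
(5) permitted from 2001-07-14 + 36 days = 2001-08-19 onward; done 2001-08-21 — permitted.
(6) the permitted window runs from 2001-08-21 + 14 = 2001-09-04 to 2001-08-21 + 42 = 2001-10-02; 2001-10-06 is 4 days past the end of the window.
The analysis stops there.

Step 6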